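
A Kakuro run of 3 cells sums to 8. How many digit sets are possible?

3 distinct digits from 1–9 sum between 6 and 24.
Enumerating: {1,2,5}, {1,3,4}.

2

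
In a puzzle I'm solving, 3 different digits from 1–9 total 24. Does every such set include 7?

Yes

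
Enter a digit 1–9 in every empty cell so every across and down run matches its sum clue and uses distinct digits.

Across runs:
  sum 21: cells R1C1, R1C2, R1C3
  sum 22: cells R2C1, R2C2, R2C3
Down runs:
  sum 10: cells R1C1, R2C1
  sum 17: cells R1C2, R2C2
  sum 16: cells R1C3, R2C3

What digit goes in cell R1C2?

17 in 2 cells must be {8,9}; 16 in 2 cells must be {7,9}.
Nothing is forced directly, so branch on R1C2, whose candidates are 8 or 9. If R1C2 = 9: that forces R1C3 = 7, R2C2 = 8, R2C3 = 9, after which R1C1 would have to be in {5} for the 21 across but in {1,2,3,4,6,7,8,9} for the 10 down — contradiction. So R1C2 = 8.
R2C2 = 17 − 8 = 9 completes the 17 down.
Given what's placed, R2C3 must be 7 to fit the 22 across and 16 down.
R1C3 = 16 − 7 = 9 completes the 16 down.
R2C1 = 22 − 16 = 6 completes the 22 across.
R1C1 = 21 − 17 = 4 completes the 21 across.

8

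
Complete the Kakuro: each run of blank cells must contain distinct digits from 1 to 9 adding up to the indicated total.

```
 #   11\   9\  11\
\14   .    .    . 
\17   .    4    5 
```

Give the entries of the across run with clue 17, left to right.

8, 4, 5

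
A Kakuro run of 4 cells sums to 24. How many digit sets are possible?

8

4 distinct digits from 1–9 sum between 10 and 30.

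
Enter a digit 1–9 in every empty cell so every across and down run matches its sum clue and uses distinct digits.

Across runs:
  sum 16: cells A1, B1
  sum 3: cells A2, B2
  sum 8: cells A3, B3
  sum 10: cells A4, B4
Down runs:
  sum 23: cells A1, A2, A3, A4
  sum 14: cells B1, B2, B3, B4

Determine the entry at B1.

7

16 in 2 cells must be {7,9}; 3 in 2 cells must be {1,2}.
Only 7 fits B1 under both its across sum 16 and down sum 14.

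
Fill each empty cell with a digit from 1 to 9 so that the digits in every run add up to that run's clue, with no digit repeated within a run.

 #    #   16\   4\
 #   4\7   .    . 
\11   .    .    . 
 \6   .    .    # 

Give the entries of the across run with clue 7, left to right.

4 in 2 cells must be {1,3}.
The 6 across and the 4 down share only 1, so R3C1 = 1.
R3C2 = 6 − 1 = 5 completes the 6 across.
R2C1 = 4 − 1 = 3 completes the 4 down.
R2C3 = 1: the only remaining digit allowed by both the 11 across and the 4 down.
R1C3 = 4 − 1 = 3 completes the 4 down.
R2C2 = 11 − 4 = 7 completes the 11 across.
R1C2 = 7 − 3 = 4 completes the 7 across.

4, 3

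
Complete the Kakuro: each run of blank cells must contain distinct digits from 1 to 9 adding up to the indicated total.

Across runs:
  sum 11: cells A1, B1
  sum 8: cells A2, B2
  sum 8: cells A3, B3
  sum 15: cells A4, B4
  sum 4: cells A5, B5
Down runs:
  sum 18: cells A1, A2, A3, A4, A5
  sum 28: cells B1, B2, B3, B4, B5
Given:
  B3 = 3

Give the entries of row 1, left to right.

4 in 2 cells must be {1,3}.
A3 = 8 − 3 = 5 completes the 8 across.
B5 = 1: the only remaining digit allowed by both the 4 across and the 28 down.
Given what's placed, B2 must be 7 to fit the 8 across and 28 down.
A5 = 4 − 1 = 3 completes the 4 across.
A2 = 8 − 7 = 1 completes the 8 across.
A4 = 7: the only remaining digit allowed by both the 15 across and the 18 down.
B4 = 15 − 7 = 8 completes the 15 across.
A1 = 18 − 16 = 2 completes the 18 down.
B1 = 11 − 2 = 9 completes the 11 across.

2 9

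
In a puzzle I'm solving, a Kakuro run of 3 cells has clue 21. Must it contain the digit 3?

Counterexample: {4,8,9} sums to 21 without using 3.

No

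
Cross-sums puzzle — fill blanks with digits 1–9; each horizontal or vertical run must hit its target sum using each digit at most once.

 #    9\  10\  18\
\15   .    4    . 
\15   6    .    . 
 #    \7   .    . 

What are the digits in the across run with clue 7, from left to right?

1, 6

R1C1 = 9 − 6 = 3 completes the 9 down.
R1C3 = 15 − 7 = 8 completes the 15 across.
No cell is forced outright now. R2C2 can only be 1 or 5 (the digits allowed by both its 15 across and its 10 down). If R2C2 = 1: then R2C3 would have to be in {8} for the 15 across but in {1,3,4,6,7,9} for the 18 down — contradiction. So R2C2 = 5.
R2C3 = 15 − 11 = 4 completes the 15 across.
R3C2 = 10 − 9 = 1 completes the 10 down.
R3C3 = 7 − 1 = 6 completes the 7 across.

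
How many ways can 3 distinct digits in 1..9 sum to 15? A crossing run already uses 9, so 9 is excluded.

3 distinct digits from 1–9 sum between 6 and 24.
Dropping sets that contain 9.
Enumerating: {1,6,8}, {2,5,8}, {2,6,7}, {3,4,8}, {3,5,7}, {4,5,6}.

6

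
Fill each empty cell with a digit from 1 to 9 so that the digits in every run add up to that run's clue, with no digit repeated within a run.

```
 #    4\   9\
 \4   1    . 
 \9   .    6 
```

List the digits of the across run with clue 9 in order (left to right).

3 6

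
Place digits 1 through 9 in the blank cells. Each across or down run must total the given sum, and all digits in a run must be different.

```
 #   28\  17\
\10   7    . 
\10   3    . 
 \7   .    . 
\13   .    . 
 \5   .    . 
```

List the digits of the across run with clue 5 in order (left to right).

R1C2 = 10 − 7 = 3 completes the 10 across.
R2C2 = 10 − 3 = 7 completes the 10 across.
Given what's placed, R4C2 must be 4 to fit the 13 across and 17 down.
R4C1 = 13 − 4 = 9 completes the 13 across.
No cell is forced outright now. R3C2 can only be 1 or 2 (the digits allowed by both its 7 across and its 17 down). If R3C2 = 1: then R3C1 would have to be in {6} for the 7 across but in {1,4,5,8} for the 28 down — contradiction. So R3C2 = 2.
R3C1 = 7 − 2 = 5 completes the 7 across.
R5C1 = 28 − 24 = 4 completes the 28 down.
R5C2 = 5 − 4 = 1 completes the 5 across.

4 1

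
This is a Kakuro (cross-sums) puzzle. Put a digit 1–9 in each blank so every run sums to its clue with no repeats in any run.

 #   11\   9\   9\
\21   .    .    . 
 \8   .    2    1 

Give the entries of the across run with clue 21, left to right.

6, 7, 8

R1C2 = 9 − 2 = 7 completes the 9 down.
R1C3 = 9 − 1 = 8 completes the 9 down.
R2C1 = 8 − 3 = 5 completes the 8 across.
R1C1 = 21 − 15 = 6 completes the 21 across.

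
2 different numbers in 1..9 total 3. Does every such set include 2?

Yes

The only way to make 3 from 2 distinct digits is {1,2}, which contains 2.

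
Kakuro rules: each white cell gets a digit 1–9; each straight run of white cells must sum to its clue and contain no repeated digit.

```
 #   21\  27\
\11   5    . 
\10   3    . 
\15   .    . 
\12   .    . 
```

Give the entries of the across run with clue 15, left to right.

6 9

R1C2 = 11 − 5 = 6 completes the 11 across.
R2C2 = 10 − 3 = 7 completes the 10 across.
Given what's placed, R3C2 must be 9 to fit the 15 across and 27 down.
R4C2 = 27 − 22 = 5 completes the 27 down.
R3C1 = 15 − 9 = 6 completes the 15 across.
R4C1 = 12 − 5 = 7 completes the 12 across.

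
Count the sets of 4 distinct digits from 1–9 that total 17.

4 distinct digits from 1–9 sum between 10 and 30.

9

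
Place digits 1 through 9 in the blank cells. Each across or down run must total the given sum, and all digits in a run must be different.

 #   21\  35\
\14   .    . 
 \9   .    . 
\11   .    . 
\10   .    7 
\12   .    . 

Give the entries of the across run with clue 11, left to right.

2, 9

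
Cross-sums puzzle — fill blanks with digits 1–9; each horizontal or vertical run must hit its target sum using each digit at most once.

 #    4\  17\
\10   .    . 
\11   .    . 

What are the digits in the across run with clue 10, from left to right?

1 9

4 in 2 cells must be {1,3}; 17 in 2 cells must be {8,9}.
The 11 across and the 4 down share only 3, so R2C1 = 3.
R2C2 = 11 − 3 = 8 completes the 11 across.
R1C1 = 4 − 3 = 1 completes the 4 down.
R1C2 = 10 − 1 = 9 completes the 10 across.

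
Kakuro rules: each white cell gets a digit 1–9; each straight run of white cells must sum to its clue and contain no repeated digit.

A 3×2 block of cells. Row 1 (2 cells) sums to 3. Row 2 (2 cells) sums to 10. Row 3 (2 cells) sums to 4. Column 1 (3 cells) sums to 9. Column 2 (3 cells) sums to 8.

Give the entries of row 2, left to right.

3 in 2 cells must be {1,2}; 4 in 2 cells must be {1,3}.
Nothing is forced directly, so branch on (3,2), whose candidates are 1 or 3. If (3,2) = 1: that forces (1,2) = 2, after which (2,2) would have to be in {1,2,3,4,6,7,8,9} for the 10 across but in {5} for the 8 down — contradiction. So (3,2) = 3.
Given what's placed, (1,2) must be 1 to fit the 3 across and 8 down.
(2,2) = 8 − 4 = 4 completes the 8 down.
(3,1) = 4 − 3 = 1 completes the 4 across.
(1,1) = 3 − 1 = 2 completes the 3 across.
(2,1) = 10 − 4 = 6 completes the 10 across.

6 4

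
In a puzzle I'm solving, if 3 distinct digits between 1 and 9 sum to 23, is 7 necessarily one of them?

No

The only way to make 23 from 3 distinct digits is {6,8,9}, which does not contain 7.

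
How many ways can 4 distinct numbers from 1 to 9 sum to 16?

4 distinct digits from 1–9 sum between 10 and 30.

8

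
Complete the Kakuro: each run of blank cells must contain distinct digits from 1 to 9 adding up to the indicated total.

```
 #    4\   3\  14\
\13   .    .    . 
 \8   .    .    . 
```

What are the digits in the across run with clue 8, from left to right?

1 2 5

4 in 2 cells must be {1,3}; 3 in 2 cells must be {1,2}.
The 8 across and the 14 down share only 5, so R2C3 = 5.
R1C3 = 14 − 5 = 9 completes the 14 down.
Given what's placed, R2C1 must be 1 to fit the 8 across and 4 down.
R2C2 = 8 − 6 = 2 completes the 8 across.
R1C1 = 4 − 1 = 3 completes the 4 down.
R1C2 = 13 − 12 = 1 completes the 13 across.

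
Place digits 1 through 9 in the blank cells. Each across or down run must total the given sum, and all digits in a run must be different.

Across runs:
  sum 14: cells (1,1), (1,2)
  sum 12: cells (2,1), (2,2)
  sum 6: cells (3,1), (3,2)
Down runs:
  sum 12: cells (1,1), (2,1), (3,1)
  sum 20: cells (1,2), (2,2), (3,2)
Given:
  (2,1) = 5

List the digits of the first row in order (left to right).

6 8

Given what's placed, (1,1) must be 6 to fit the 14 across and 12 down.
(1,2) = 14 − 6 = 8 completes the 14 across.
(2,2) = 12 − 5 = 7 completes the 12 across.
(3,1) = 12 − 11 = 1 completes the 12 down.
(3,2) = 6 − 1 = 5 completes the 6 across.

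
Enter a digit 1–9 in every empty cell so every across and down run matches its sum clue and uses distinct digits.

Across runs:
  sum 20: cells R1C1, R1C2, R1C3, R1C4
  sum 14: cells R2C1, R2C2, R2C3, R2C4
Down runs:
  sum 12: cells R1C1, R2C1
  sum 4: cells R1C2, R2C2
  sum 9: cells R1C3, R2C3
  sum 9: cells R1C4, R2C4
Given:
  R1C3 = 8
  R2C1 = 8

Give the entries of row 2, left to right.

8 3 1 2

4 in 2 cells must be {1,3}.
R1C1 = 12 − 8 = 4 completes the 12 down.
R2C3 = 9 − 8 = 1 completes the 9 down.
R2C2 = 3: the only remaining digit allowed by both the 14 across and the 4 down.
R2C4 = 14 − 12 = 2 completes the 14 across.
R1C2 = 4 − 3 = 1 completes the 4 down.
R1C4 = 20 − 13 = 7 completes the 20 across.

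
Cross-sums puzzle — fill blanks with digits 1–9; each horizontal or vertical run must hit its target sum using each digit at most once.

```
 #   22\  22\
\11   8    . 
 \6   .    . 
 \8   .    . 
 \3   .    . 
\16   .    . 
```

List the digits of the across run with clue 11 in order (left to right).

3 in 2 cells must be {1,2}; 16 in 2 cells must be {7,9}.
R1C2 = 11 − 8 = 3 completes the 11 across.

8 3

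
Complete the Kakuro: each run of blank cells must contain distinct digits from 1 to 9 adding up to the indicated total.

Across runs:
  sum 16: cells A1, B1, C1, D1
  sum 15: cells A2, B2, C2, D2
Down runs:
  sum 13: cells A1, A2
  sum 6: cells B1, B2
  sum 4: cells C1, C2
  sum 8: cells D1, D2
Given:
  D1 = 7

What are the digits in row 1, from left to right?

4 in 2 cells must be {1,3}.
D2 = 8 − 7 = 1 completes the 8 down.
Given what's placed, C2 must be 3 to fit the 15 across and 4 down.
C1 = 4 − 3 = 1 completes the 4 down.
Nothing is forced directly, so branch on A1, whose candidates are 5 or 6. If A1 = 5: then B1 would have to be in {3} for the 16 across but in {1,2,4,5} for the 6 down — contradiction. So A1 = 6.
B1 = 16 − 14 = 2 completes the 16 across.
A2 = 13 − 6 = 7 completes the 13 down.
B2 = 15 − 11 = 4 completes the 15 across.

6 2 1 7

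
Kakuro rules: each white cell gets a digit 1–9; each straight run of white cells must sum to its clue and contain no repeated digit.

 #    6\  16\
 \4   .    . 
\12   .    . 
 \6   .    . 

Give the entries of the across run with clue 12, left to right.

3 9

4 in 2 cells must be {1,3}; 6 in 3 cells must be {1,2,3}.
The 12 across and the 6 down share only 3, so R2C1 = 3.
R2C2 = 12 − 3 = 9 completes the 12 across.
Given what's placed, R1C1 must be 1 to fit the 4 across and 6 down.
R1C2 = 4 − 1 = 3 completes the 4 across.
R3C1 = 6 − 4 = 2 completes the 6 down.
R3C2 = 6 − 2 = 4 completes the 6 across.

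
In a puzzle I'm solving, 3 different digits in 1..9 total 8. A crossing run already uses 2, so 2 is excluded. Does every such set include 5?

No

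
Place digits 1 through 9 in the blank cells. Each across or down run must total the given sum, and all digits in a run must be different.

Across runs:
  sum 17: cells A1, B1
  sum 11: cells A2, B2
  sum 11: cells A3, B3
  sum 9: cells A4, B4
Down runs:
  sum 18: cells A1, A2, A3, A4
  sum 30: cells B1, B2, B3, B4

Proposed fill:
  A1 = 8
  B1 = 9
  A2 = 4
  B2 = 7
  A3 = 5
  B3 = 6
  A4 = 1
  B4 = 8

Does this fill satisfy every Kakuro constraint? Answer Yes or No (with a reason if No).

Across: 8+9=17; 4+7=11; 5+6=11; 1+8=9. Down: 8+4+5+1=18; 9+7+6+8=30. No digit repeats within any run.

Yes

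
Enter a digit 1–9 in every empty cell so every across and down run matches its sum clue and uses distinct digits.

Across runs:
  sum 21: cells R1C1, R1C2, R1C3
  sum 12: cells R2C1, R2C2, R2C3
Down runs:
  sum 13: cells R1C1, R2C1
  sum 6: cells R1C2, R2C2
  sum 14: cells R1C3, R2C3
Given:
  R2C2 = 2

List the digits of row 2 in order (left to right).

4 2 6

R1C2 = 6 − 2 = 4 completes the 6 down.
No cell is forced outright now. R2C3 can only be 6 or 9 (the digits allowed by both its 12 across and its 14 down). If R2C3 = 9: then R1C3 would have to be in {8,9} for the 21 across but in {5} for the 14 down — contradiction. So R2C3 = 6.
R1C3 = 14 − 6 = 8 completes the 14 down.
R2C1 = 12 − 8 = 4 completes the 12 across.
R1C1 = 21 − 12 = 9 completes the 21 across.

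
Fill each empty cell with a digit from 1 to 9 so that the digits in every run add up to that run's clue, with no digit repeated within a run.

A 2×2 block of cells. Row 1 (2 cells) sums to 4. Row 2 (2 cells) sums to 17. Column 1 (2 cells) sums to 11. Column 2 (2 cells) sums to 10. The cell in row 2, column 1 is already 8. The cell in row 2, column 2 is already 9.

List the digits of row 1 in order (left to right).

3 1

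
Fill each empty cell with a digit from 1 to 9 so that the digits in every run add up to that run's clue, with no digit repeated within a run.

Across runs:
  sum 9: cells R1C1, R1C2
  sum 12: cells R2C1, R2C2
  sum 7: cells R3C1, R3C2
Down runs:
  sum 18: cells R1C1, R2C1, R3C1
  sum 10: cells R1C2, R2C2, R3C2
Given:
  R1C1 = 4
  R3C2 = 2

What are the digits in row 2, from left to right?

R1C2 = 9 − 4 = 5 completes the 9 across.
R2C2 = 10 − 7 = 3 completes the 10 down.
R3C1 = 7 − 2 = 5 completes the 7 across.
R2C1 = 12 − 3 = 9 completes the 12 across.

9, 3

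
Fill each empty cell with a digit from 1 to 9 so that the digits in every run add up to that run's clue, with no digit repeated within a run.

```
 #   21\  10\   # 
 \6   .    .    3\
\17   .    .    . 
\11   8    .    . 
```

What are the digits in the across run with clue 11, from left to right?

8 1 2

3 in 2 cells must be {1,2}.
Given what's placed, R1C1 must be 4 to fit the 6 across and 21 down.
R1C2 = 6 − 4 = 2 completes the 6 across.
R2C1 = 21 − 12 = 9 completes the 21 down.
R3C2 = 1: the only remaining digit allowed by both the 11 across and the 10 down.
R3C3 = 11 − 9 = 2 completes the 11 across.
R2C2 = 10 − 3 = 7 completes the 10 down.
R2C3 = 17 − 16 = 1 completes the 17 across.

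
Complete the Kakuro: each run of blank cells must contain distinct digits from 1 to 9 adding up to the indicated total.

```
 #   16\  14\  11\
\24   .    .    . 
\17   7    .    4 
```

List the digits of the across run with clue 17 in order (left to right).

7 6 4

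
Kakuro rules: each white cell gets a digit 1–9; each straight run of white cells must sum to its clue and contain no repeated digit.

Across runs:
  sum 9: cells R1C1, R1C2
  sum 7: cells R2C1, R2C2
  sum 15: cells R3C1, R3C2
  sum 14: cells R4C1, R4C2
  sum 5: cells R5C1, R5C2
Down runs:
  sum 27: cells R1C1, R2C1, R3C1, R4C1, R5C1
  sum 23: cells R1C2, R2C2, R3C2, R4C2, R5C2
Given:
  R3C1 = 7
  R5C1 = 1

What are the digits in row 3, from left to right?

R3C2 = 15 − 7 = 8 completes the 15 across.
R5C2 = 5 − 1 = 4 completes the 5 across.
Given what's placed, R4C2 must be 6 to fit the 14 across and 23 down.
R4C1 = 14 − 6 = 8 completes the 14 across.
Nothing is forced directly, so branch on R1C2, whose candidates are 2 or 3. If R1C2 = 2: then R1C1 would have to be in {7} for the 9 across but in {2,5,6,9} for the 27 down — contradiction. So R1C2 = 3.
R1C1 = 9 − 3 = 6 completes the 9 across.
R2C1 = 27 − 22 = 5 completes the 27 down.
R2C2 = 7 − 5 = 2 completes the 7 across.

7 8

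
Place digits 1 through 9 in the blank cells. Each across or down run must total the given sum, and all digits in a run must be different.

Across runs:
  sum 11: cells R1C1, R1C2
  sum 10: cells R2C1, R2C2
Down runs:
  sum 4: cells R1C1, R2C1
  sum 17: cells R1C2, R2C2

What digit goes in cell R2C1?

1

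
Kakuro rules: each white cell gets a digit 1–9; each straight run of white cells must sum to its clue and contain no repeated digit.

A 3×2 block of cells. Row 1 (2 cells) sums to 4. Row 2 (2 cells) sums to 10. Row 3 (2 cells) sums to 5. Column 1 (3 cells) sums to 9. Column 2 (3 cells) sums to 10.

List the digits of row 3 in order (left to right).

2 3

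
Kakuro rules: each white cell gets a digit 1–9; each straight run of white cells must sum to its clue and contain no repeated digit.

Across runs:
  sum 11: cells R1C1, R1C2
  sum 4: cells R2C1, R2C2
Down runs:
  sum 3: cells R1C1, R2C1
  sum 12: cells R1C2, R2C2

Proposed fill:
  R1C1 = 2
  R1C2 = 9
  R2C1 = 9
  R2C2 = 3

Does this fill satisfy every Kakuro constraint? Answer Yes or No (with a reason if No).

No — the down run R1C1–R2C1 sums to 11, not 3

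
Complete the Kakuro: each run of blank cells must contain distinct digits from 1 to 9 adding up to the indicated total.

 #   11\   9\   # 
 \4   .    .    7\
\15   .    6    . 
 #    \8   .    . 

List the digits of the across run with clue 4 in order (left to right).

4 in 2 cells must be {1,3}.
R1C1 = 3: only digit in both the 4-across and 11-down candidate sets.
R1C2 = 4 − 3 = 1 completes the 4 across.
R2C1 = 11 − 3 = 8 completes the 11 down.
R2C3 = 15 − 14 = 1 completes the 15 across.
R3C2 = 9 − 7 = 2 completes the 9 down.
R3C3 = 8 − 2 = 6 completes the 8 across.

3 1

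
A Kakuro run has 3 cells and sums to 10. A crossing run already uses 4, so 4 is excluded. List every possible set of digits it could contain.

3 distinct digits from 1–9 sum between 6 and 24.
Dropping sets that contain 4.

{1,2,7}; {1,3,6}; {2,3,5}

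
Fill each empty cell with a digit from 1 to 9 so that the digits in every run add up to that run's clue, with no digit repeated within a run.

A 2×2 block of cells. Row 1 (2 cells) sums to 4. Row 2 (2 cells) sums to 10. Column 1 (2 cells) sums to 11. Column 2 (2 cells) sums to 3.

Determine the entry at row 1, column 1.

3

4 in 2 cells must be {1,3}; 3 in 2 cells must be {1,2}.
The 4 across and the 11 down share only 3, so (1,1) = 3.
(1,2) = 4 − 3 = 1 completes the 4 across.
(2,1) = 11 − 3 = 8 completes the 11 down.
(2,2) = 10 − 8 = 2 completes the 10 across.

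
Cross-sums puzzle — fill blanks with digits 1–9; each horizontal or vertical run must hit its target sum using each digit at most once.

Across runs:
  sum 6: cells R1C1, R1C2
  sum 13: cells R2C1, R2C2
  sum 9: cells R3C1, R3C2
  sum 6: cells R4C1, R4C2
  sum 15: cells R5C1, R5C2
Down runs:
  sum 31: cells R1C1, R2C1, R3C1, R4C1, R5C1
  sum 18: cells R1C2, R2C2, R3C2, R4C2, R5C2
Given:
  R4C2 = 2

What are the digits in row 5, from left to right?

7 8

R4C1 = 6 − 2 = 4 completes the 6 across.
R1C1 = 5: the only remaining digit allowed by both the 6 across and the 31 down.
R1C2 = 6 − 5 = 1 completes the 6 across.
No cell is forced outright now. R3C1 can only be 6 or 7 (the digits allowed by both its 9 across and its 31 down). If R3C1 = 7: then R3C2 would have to be in {2} for the 9 across but in {3,4,5,6,7,8} for the 18 down — contradiction. So R3C1 = 6.
R3C2 = 9 − 6 = 3 completes the 9 across.
Nothing is forced directly, so branch on R2C1, whose candidates are 7 or 9. If R2C1 = 7: then R2C2 would have to be in {6} for the 13 across but in {4,5,7,8} for the 18 down — contradiction. So R2C1 = 9.
R2C2 = 13 − 9 = 4 completes the 13 across.
R5C1 = 31 − 24 = 7 completes the 31 down.
R5C2 = 15 − 7 = 8 completes the 15 across.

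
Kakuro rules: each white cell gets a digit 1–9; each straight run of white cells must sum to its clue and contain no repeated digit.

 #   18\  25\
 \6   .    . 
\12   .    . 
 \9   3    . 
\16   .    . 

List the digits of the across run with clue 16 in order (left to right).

16 in 2 cells must be {7,9}.
R3C2 = 9 − 3 = 6 completes the 9 across.
No cell is forced outright now. R1C2 can only be 2 or 4 (the digits allowed by both its 6 across and its 25 down). If R1C2 = 2: that forces R1C1 = 4, R4C1 = 9, after which R4C2 would have to be in {7} for the 16 across but in {8,9} for the 25 down — contradiction. So R1C2 = 4.
R1C1 = 6 − 4 = 2 completes the 6 across.
Given what's placed, R4C2 must be 7 to fit the 16 across and 25 down.
R2C2 = 25 − 17 = 8 completes the 25 down.
R4C1 = 16 − 7 = 9 completes the 16 across.
R2C1 = 12 − 8 = 4 completes the 12 across.

9 7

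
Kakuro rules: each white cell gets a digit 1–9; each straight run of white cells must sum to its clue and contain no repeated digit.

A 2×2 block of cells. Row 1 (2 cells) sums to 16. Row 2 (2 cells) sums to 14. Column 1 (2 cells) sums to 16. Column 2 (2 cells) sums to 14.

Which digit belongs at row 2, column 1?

9

16 in 2 cells must be {7,9}.
The 16 across and the 14 down share only 9, so (1,2) = 9.
The 14 across and the 16 down share only 9, so (2,1) = 9.
(2,2) = 14 − 9 = 5 completes the 14 across.
(1,1) = 16 − 9 = 7 completes the 16 across.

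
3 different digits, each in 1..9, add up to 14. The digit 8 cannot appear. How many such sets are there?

3 distinct digits from 1–9 sum between 6 and 24.
Dropping sets that contain 8.
Enumerating: {1,4,9}, {1,6,7}, {2,3,9}, {2,5,7}, {3,4,7}, {3,5,6}.

6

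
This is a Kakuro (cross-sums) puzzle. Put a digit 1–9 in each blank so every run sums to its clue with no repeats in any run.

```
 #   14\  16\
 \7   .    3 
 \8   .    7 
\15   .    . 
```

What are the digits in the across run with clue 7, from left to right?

4, 3

R1C1 = 7 − 3 = 4 completes the 7 across.
R2C1 = 8 − 7 = 1 completes the 8 across.
R3C1 = 14 − 5 = 9 completes the 14 down.
R3C2 = 15 − 9 = 6 completes the 15 across.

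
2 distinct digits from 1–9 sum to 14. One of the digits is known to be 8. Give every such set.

2 distinct digits from 1–9 sum between 3 and 17.
Keeping only sets containing 8.
Only one set works: {6,8}.

{6,8}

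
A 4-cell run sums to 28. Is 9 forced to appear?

Yes

Every partition of 28 into 4 distinct digits includes 9: {4,7,8,9}, {5,6,8,9}.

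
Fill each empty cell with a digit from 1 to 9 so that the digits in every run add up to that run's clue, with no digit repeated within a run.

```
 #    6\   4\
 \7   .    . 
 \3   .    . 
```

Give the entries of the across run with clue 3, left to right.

2 1

3 in 2 cells must be {1,2}; 4 in 2 cells must be {1,3}.
The 3 across and the 4 down share only 1, so R2C2 = 1.
R1C2 = 4 − 1 = 3 completes the 4 down.
R2C1 = 3 − 1 = 2 completes the 3 across.
R1C1 = 7 − 3 = 4 completes the 7 across.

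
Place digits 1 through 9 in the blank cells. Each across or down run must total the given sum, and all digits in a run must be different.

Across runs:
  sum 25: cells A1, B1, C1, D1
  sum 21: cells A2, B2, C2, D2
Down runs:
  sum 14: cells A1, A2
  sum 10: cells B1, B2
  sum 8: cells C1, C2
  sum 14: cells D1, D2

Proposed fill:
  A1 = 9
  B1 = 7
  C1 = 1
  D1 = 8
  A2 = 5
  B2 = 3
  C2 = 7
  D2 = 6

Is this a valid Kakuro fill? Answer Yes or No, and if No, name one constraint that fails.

Across: 9+7+1+8=25; 5+3+7+6=21. Down: 9+5=14; 7+3=10; 1+7=8; 8+6=14. No digit repeats within any run.

Yes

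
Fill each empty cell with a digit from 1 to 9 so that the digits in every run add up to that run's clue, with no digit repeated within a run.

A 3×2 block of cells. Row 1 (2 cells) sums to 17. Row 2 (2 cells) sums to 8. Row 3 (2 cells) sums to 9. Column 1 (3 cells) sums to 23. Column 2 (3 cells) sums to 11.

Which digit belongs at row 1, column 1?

9

17 in 2 cells must be {8,9}; 23 in 3 cells must be {6,8,9}.
The 17 across and the 11 down share only 8, so (1,2) = 8.
The 8 across and the 23 down share only 6, so (2,1) = 6.
(2,2) = 8 − 6 = 2 completes the 8 across.
(3,1) = 8: the only remaining digit allowed by both the 9 across and the 23 down.
(3,2) = 9 − 8 = 1 completes the 9 across.
(1,1) = 17 − 8 = 9 completes the 17 across.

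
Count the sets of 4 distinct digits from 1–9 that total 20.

12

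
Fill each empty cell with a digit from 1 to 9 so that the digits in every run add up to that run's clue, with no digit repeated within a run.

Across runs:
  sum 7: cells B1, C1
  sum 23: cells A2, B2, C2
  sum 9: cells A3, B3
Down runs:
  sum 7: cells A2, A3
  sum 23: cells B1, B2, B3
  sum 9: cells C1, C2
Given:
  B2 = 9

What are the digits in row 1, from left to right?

6 1

23 in 3 cells must be {6,8,9}.
B1 = 6: the only remaining digit allowed by both the 7 across and the 23 down.
C1 = 7 − 6 = 1 completes the 7 across.
A2 = 6: the only remaining digit allowed by both the 23 across and the 7 down.
C2 = 23 − 15 = 8 completes the 23 across.
A3 = 7 − 6 = 1 completes the 7 down.
B3 = 9 − 1 = 8 completes the 9 across.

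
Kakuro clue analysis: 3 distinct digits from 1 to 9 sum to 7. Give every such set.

3 distinct digits from 1–9 sum between 6 and 24.
Only one set works: {1,2,4}.

{1,2,4}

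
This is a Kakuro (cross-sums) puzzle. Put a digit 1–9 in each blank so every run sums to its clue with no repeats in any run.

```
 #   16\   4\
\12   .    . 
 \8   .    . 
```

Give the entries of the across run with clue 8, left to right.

16 in 2 cells must be {7,9}; 4 in 2 cells must be {1,3}.
The 12 across and the 4 down share only 3, so R1C2 = 3.
The 8 across and the 16 down share only 7, so R2C1 = 7.
R2C2 = 8 − 7 = 1 completes the 8 across.
R1C1 = 12 − 3 = 9 completes the 12 across.

7 1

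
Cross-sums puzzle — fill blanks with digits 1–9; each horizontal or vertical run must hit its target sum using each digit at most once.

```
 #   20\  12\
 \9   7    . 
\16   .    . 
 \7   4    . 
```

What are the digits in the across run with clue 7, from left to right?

16 in 2 cells must be {7,9}.
R1C2 = 9 − 7 = 2 completes the 9 across.
R2C1 = 20 − 11 = 9 completes the 20 down.
R2C2 = 16 − 9 = 7 completes the 16 across.
R3C2 = 7 − 4 = 3 completes the 7 across.

4 3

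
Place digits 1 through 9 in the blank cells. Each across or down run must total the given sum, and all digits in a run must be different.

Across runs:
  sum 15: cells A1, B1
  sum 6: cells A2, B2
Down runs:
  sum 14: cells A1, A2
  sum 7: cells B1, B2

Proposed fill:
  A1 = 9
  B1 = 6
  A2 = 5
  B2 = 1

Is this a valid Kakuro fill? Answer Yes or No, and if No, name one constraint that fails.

Yes

Across: 9+6=15; 5+1=6. Down: 9+5=14; 6+1=7. No digit repeats within any run.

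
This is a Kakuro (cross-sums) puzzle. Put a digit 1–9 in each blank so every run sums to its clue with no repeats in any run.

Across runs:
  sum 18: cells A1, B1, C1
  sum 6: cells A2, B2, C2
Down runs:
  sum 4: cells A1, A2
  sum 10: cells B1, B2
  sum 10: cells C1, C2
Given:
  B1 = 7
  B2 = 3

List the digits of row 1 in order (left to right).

3, 7, 8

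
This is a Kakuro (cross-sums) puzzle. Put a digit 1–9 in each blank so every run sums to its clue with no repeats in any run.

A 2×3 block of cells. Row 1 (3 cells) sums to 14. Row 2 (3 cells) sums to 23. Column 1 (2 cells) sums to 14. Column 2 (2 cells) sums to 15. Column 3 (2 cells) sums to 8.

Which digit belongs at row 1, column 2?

23 in 3 cells must be {6,8,9}.
The 23 across and the 8 down share only 6, so (2,3) = 6.
(1,3) = 8 − 6 = 2 completes the 8 down.
Nothing is forced directly, so branch on (2,1), whose candidates are 8 or 9. If (2,1) = 8: then (1,1) would have to be in {3,4,5,7,8,9} for the 14 across but in {6} for the 14 down — contradiction. So (2,1) = 9.
(1,1) = 14 − 9 = 5 completes the 14 down.
(1,2) = 14 − 7 = 7 completes the 14 across.
(2,2) = 23 − 15 = 8 completes the 23 across.

7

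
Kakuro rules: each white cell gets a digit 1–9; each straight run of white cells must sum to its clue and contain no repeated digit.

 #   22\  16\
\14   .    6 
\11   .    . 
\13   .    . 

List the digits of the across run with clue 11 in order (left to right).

9 2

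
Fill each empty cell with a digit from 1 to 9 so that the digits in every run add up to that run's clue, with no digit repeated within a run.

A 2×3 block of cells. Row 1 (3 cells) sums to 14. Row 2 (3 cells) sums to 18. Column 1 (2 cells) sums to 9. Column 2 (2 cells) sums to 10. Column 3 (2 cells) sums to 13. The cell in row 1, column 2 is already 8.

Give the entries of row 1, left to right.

(2,2) = 10 − 8 = 2 completes the 10 down.
(2,1) = 7: the only remaining digit allowed by both the 18 across and the 9 down.
(2,3) = 18 − 9 = 9 completes the 18 across.
(1,1) = 9 − 7 = 2 completes the 9 down.
(1,3) = 14 − 10 = 4 completes the 14 across.

2 8 4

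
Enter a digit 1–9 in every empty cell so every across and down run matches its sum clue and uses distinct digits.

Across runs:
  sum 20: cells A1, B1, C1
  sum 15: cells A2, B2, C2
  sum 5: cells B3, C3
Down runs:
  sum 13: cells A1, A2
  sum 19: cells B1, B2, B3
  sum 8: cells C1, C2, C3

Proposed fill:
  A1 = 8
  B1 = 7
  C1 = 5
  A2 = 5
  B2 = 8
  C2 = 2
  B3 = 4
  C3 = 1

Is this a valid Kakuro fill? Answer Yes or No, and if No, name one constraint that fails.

Across: 8+7+5=20; 5+8+2=15; 4+1=5. Down: 8+5=13; 7+8+4=19; 5+2+1=8. No digit repeats within any run.

Yes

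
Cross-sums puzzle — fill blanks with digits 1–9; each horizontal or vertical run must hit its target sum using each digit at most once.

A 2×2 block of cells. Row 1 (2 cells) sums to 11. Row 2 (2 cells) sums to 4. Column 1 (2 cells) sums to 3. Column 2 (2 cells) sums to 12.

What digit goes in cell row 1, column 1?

4 in 2 cells must be {1,3}; 3 in 2 cells must be {1,2}.
The 11 across and the 3 down share only 2, so (1,1) = 2.
(1,2) = 11 − 2 = 9 completes the 11 across.
(2,1) = 3 − 2 = 1 completes the 3 down.
(2,2) = 4 − 1 = 3 completes the 4 across.

2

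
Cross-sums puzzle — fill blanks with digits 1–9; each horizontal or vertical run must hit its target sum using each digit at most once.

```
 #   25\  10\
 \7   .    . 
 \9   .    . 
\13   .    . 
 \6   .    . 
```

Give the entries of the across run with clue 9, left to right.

7, 2

10 in 4 cells must be {1,2,3,4}.
Only 4 fits R3C2 under both its across sum 13 and down sum 10.
R3C1 = 13 − 4 = 9 completes the 13 across.
Nothing is forced directly, so branch on R4C2, whose candidates are 1 or 2. If R4C2 = 2: that forces R4C1 = 4, R1C1 = 5, after which R1C2 would have to be in {2} for the 7 across but in {1,3} for the 10 down — contradiction. So R4C2 = 1.
R4C1 = 6 − 1 = 5 completes the 6 across.
No cell is forced outright now. R1C1 can only be 3 or 4 (the digits allowed by both its 7 across and its 25 down). If R1C1 = 3: then R1C2 would have to be in {4} for the 7 across but in {2,3} for the 10 down — contradiction. So R1C1 = 4.
R1C2 = 7 − 4 = 3 completes the 7 across.
R2C1 = 25 − 18 = 7 completes the 25 down.
R2C2 = 9 − 7 = 2 completes the 9 across.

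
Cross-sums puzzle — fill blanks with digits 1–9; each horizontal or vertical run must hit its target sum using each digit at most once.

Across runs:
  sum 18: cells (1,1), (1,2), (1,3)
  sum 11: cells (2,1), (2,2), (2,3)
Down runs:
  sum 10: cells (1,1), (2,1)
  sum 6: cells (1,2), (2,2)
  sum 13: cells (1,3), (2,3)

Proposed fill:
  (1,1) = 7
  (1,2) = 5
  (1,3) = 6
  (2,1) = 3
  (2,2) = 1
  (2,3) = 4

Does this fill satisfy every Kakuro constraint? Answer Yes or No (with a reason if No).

No — the across run (2,1)–(2,3) sums to 8, not 11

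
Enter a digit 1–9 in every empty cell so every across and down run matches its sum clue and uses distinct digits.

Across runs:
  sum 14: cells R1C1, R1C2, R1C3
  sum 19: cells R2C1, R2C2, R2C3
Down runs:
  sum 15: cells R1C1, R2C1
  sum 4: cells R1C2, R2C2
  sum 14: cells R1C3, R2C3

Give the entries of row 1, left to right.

8 1 5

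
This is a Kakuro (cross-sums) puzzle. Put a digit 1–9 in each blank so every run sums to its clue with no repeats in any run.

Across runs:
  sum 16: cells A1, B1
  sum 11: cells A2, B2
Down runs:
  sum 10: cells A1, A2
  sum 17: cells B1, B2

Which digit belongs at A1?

7

16 in 2 cells must be {7,9}; 17 in 2 cells must be {8,9}.
The 16 across and the 17 down share only 9, so B1 = 9.
B2 = 17 − 9 = 8 completes the 17 down.
A1 = 16 − 9 = 7 completes the 16 across.
A2 = 11 − 8 = 3 completes the 11 across.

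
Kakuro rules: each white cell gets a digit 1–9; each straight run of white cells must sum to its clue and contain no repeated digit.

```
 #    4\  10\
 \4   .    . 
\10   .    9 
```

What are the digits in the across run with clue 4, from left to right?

4 in 2 cells must be {1,3}.
R1C2 = 10 − 9 = 1 completes the 10 down.
R2C1 = 10 − 9 = 1 completes the 10 across.
R1C1 = 4 − 1 = 3 completes the 4 across.

3 1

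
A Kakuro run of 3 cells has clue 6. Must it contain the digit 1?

Yes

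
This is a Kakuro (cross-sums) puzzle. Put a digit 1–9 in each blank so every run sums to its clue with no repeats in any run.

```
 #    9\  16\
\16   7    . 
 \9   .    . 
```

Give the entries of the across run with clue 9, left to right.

2 7

16 in 2 cells must be {7,9}.
R1C2 = 16 − 7 = 9 completes the 16 across.
R2C1 = 9 − 7 = 2 completes the 9 down.
R2C2 = 9 − 2 = 7 completes the 9 across.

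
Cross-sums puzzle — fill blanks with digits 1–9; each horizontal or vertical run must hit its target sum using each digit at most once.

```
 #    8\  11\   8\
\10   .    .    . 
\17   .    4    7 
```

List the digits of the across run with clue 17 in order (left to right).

6 4 7

R1C2 = 11 − 4 = 7 completes the 11 down.
R1C3 = 8 − 7 = 1 completes the 8 down.
R2C1 = 17 − 11 = 6 completes the 17 across.
R1C1 = 10 − 8 = 2 completes the 10 across.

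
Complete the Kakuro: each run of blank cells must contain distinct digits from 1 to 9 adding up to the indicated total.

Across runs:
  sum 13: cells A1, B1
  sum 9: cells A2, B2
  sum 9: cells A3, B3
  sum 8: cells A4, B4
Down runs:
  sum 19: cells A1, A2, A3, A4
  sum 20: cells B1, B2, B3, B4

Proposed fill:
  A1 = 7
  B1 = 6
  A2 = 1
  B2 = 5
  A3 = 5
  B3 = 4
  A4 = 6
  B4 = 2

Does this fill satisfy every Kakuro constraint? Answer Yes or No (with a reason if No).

No — the down run B1–B4 sums to 17, not 20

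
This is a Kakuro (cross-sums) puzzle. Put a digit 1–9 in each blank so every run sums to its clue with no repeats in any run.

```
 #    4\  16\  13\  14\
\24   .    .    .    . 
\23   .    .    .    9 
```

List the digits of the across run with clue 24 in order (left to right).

4 in 2 cells must be {1,3}; 16 in 2 cells must be {7,9}.
R1C4 = 14 − 9 = 5 completes the 14 down.
R2C2 = 7: the only remaining digit allowed by both the 23 across and the 16 down.
Given what's placed, R1C1 must be 3 to fit the 24 across and 4 down.
R1C2 = 16 − 7 = 9 completes the 16 down.
R1C3 = 24 − 17 = 7 completes the 24 across.
R2C1 = 4 − 3 = 1 completes the 4 down.
R2C3 = 23 − 17 = 6 completes the 23 across.

3 9 7 5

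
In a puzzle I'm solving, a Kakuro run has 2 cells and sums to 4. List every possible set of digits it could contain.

{1,3}

2 distinct digits from 1–9 sum between 3 and 17.
Only one set works: {1,3}.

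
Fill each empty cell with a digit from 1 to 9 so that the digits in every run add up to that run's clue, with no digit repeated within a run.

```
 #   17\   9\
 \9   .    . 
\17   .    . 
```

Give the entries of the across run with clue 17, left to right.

9, 8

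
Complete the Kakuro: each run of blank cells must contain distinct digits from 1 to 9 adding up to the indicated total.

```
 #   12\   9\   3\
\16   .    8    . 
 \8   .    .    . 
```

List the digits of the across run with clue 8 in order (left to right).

3 in 2 cells must be {1,2}.
R2C2 = 9 − 8 = 1 completes the 9 down.
R2C3 = 2: the only remaining digit allowed by both the 8 across and the 3 down.
R1C3 = 3 − 2 = 1 completes the 3 down.
R2C1 = 8 − 3 = 5 completes the 8 across.
R1C1 = 16 − 9 = 7 completes the 16 across.

5 1 2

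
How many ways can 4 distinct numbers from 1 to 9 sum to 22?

4 distinct digits from 1–9 sum between 10 and 30.

11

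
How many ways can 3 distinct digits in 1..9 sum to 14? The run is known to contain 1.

3 distinct digits from 1–9 sum between 6 and 24.
Keeping only sets containing 1.
Enumerating: {1,4,9}, {1,5,8}, {1,6,7}.

3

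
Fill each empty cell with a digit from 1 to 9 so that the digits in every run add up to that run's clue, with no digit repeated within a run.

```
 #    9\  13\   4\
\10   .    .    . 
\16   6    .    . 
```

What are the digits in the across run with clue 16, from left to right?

4 in 2 cells must be {1,3}.
R1C1 = 9 − 6 = 3 completes the 9 down.
Given what's placed, R1C3 must be 1 to fit the 10 across and 4 down.
R2C3 = 4 − 1 = 3 completes the 4 down.
R1C2 = 10 − 4 = 6 completes the 10 across.
R2C2 = 16 − 9 = 7 completes the 16 across.

6, 7, 3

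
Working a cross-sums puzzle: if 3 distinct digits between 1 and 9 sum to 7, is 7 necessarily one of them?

The only way to make 7 from 3 distinct digits is {1,2,4}, which does not contain 7.

No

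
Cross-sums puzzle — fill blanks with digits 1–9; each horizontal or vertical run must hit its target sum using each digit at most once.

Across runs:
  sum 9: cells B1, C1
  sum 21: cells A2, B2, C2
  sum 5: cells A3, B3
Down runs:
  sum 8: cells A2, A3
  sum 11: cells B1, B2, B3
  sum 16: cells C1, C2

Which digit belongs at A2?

16 in 2 cells must be {7,9}.
The 9 across and the 16 down share only 7, so C1 = 7.
C2 = 16 − 7 = 9 completes the 16 down.
B1 = 9 − 7 = 2 completes the 9 across.
No cell is forced outright now. A2 can only be 5 or 7 (the digits allowed by both its 21 across and its 8 down). If A2 = 5: then B2 would have to be in {7} for the 21 across but in {1,3,4,5,6,8} for the 11 down — contradiction. So A2 = 7.
B2 = 21 − 16 = 5 completes the 21 across.
A3 = 8 − 7 = 1 completes the 8 down.
B3 = 5 − 1 = 4 completes the 5 across.

7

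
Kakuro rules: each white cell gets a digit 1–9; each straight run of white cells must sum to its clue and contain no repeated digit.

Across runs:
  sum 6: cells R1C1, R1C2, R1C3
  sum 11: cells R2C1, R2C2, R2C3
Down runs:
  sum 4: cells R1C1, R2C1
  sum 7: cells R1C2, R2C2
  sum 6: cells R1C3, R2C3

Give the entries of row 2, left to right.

1 6 4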